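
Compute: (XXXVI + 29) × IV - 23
Convert XXXVI (Roman numeral) → 10 + 10 + 10 + 5 + 1 = 36 (decimal)
Convert IV (Roman numeral) → 4 (decimal)
Expression in decimal: (36 + 29) × 4 - 23
Parentheses first: 36 + 29 = 65
Multiply: 65 × 4 = 260
Subtract: 260 - 23 = 237
237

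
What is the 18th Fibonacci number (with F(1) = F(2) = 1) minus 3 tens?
The 18th Fibonacci number (with F(1) = F(2) = 1) = 2584
Convert 3 tens (place-value notation) → 3×10 = 30 (decimal)
Compute 2584 - 30 = 2554
2554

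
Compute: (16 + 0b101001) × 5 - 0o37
Convert 0b101001 (binary) → 32 + 8 + 1 = 41 (decimal)
Convert 0o37 (octal) → 3×8 + 7 = 31 (decimal)
Expression in decimal: (16 + 41) × 5 - 31
Parentheses first: 16 + 41 = 57
Multiply: 57 × 5 = 285
Subtract: 285 - 31 = 254
254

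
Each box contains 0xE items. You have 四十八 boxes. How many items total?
Convert 0xE (hexadecimal) → 14 (decimal)
Convert 四十八 (Chinese numeral) → 4×10 + 8 = 48 (decimal)
Compute 14 × 48 = 672
672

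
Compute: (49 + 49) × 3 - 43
Parentheses first: 49 + 49 = 98
Multiply: 98 × 3 = 294
Subtract: 294 - 43 = 251
251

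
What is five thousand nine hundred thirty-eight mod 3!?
Convert five thousand nine hundred thirty-eight (English words) → 5×1000 + 9×100 + 38 = 5938 (decimal)
Convert 3! (factorial) → 6 (decimal)
Compute 5938 mod 6 = 4
4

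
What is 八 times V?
Convert 八 (Chinese numeral) → 8 (decimal)
Convert V (Roman numeral) → 5 (decimal)
Compute 8 × 5 = 40
40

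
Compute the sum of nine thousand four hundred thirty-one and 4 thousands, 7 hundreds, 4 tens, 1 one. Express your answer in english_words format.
Convert nine thousand four hundred thirty-one (English words) → 9×1000 + 4×100 + 31 = 9431 (decimal)
Convert 4 thousands, 7 hundreds, 4 tens, 1 one (place-value notation) → 4×1000 + 7×100 + 4×10 + 1 = 4741 (decimal)
Compute 9431 + 4741 = 14172
Convert 14172 (decimal) → 14172 = 14×1000 + 1×100 + 72 → fourteen thousand one hundred seventy-two (English words)
fourteen thousand one hundred seventy-two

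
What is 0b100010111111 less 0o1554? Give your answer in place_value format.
Convert 0b100010111111 (binary) → 2048 + 128 + 32 + 16 + 8 + 4 + 2 + 1 = 2239 (decimal)
Convert 0o1554 (octal) → 1×512 + 5×64 + 5×8 + 4 = 876 (decimal)
Compute 2239 - 876 = 1363
Convert 1363 (decimal) → 1363 = 1×1000 + 3×100 + 6×10 + 3 → 1 thousand, 3 hundreds, 6 tens, 3 ones (place-value notation)
1 thousand, 3 hundreds, 6 tens, 3 ones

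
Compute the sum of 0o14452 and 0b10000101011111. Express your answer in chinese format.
Convert 0o14452 (octal) → 1×4096 + 4×512 + 4×64 + 5×8 + 2 = 6442 (decimal)
Convert 0b10000101011111 (binary) → 8192 + 256 + 64 + 16 + 8 + 4 + 2 + 1 = 8543 (decimal)
Compute 6442 + 8543 = 14985
Convert 14985 (decimal) → 14985 = 1×10000 + 4×1000 + 9×100 + 8×10 + 5 → 一万四千九百八十五 (Chinese numeral)
一万四千九百八十五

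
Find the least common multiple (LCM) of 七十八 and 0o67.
Convert 七十八 (Chinese numeral) → 7×10 + 8 = 78 (decimal)
Convert 0o67 (octal) → 6×8 + 7 = 55 (decimal)
Compute lcm(78, 55) = 4290
4290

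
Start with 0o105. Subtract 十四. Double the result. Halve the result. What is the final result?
Convert 0o105 (octal) → 1×64 + 5 = 69 (decimal)
Start: 69
Convert 十四 (Chinese numeral) → 1×10 + 4 = 14 (decimal)
69 - 14 = 55
55 × 2 = 110
110 ÷ 2 = 55
55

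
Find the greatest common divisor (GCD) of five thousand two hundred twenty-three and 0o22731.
Convert five thousand two hundred twenty-three (English words) → 5×1000 + 2×100 + 23 = 5223 (decimal)
Convert 0o22731 (octal) → 2×4096 + 2×512 + 7×64 + 3×8 + 1 = 9689 (decimal)
Compute gcd(5223, 9689) = 1
1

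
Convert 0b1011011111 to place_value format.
Convert 0b1011011111 (binary) → 512 + 128 + 64 + 16 + 8 + 4 + 2 + 1 = 735 (decimal)
Convert 735 (decimal) → 735 = 7×100 + 3×10 + 5 → 7 hundreds, 3 tens, 5 ones (place-value notation)
7 hundreds, 3 tens, 5 ones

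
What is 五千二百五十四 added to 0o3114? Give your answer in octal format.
Convert 五千二百五十四 (Chinese numeral) → 5×1000 + 2×100 + 5×10 + 4 = 5254 (decimal)
Convert 0o3114 (octal) → 3×512 + 1×64 + 1×8 + 4 = 1612 (decimal)
Compute 5254 + 1612 = 6866
Convert 6866 (decimal) → 6866 = 1×4096 + 5×512 + 3×64 + 2×8 + 2 → 0o15322 (octal)
0o15322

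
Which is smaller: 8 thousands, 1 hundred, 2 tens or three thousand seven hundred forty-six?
Convert 8 thousands, 1 hundred, 2 tens (place-value notation) → 8×1000 + 1×100 + 2×10 = 8120 (decimal)
Convert three thousand seven hundred forty-six (English words) → 3×1000 + 7×100 + 46 = 3746 (decimal)
Compare 8120 vs 3746: smaller = 3746
3746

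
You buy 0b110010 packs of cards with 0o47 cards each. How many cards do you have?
Convert 0o47 (octal) → 4×8 + 7 = 39 (decimal)
Convert 0b110010 (binary) → 32 + 16 + 2 = 50 (decimal)
Compute 39 × 50 = 1950
1950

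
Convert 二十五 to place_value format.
Convert 二十五 (Chinese numeral) → 2×10 + 5 = 25 (decimal)
Convert 25 (decimal) → 25 = 2×10 + 5 → 2 tens, 5 ones (place-value notation)
2 tens, 5 ones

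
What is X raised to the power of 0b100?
Convert X (Roman numeral) → 10 (decimal)
Convert 0b100 (binary) → 4 (decimal)
Compute 10 ^ 4 = 10000
10000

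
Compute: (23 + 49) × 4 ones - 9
Convert 4 ones (place-value notation) → 4 (decimal)
Expression in decimal: (23 + 49) × 4 - 9
Parentheses first: 23 + 49 = 72
Multiply: 72 × 4 = 288
Subtract: 288 - 9 = 279
279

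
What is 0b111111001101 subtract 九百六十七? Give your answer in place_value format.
Convert 0b111111001101 (binary) → 2048 + 1024 + 512 + 256 + 128 + 64 + 8 + 4 + 1 = 4045 (decimal)
Convert 九百六十七 (Chinese numeral) → 9×100 + 6×10 + 7 = 967 (decimal)
Compute 4045 - 967 = 3078
Convert 3078 (decimal) → 3078 = 3×1000 + 7×10 + 8 → 3 thousands, 7 tens, 8 ones (place-value notation)
3 thousands, 7 tens, 8 ones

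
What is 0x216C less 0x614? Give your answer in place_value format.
Convert 0x216C (hexadecimal) → 2×4096 + 1×256 + 6×16 + 12 = 8556 (decimal)
Convert 0x614 (hexadecimal) → 6×256 + 1×16 + 4 = 1556 (decimal)
Compute 8556 - 1556 = 7000
Convert 7000 (decimal) → 7000 = 7×1000 → 7 thousands (place-value notation)
7 thousands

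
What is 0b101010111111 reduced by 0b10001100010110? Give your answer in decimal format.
Convert 0b101010111111 (binary) → 2048 + 512 + 128 + 32 + 16 + 8 + 4 + 2 + 1 = 2751 (decimal)
Convert 0b10001100010110 (binary) → 8192 + 512 + 256 + 16 + 4 + 2 = 8982 (decimal)
Compute 2751 - 8982 = -6231
-6231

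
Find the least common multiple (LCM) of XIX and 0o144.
Convert XIX (Roman numeral) → 10 + 9 = 19 (decimal)
Convert 0o144 (octal) → 1×64 + 4×8 + 4 = 100 (decimal)
Compute lcm(19, 100) = 1900
1900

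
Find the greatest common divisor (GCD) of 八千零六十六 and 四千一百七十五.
Convert 八千零六十六 (Chinese numeral) → 8×1000 + 6×10 + 6 = 8066 (decimal)
Convert 四千一百七十五 (Chinese numeral) → 4×1000 + 1×100 + 7×10 + 5 = 4175 (decimal)
Compute gcd(8066, 4175) = 1
1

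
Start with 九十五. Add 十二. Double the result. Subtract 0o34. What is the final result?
Convert 九十五 (Chinese numeral) → 9×10 + 5 = 95 (decimal)
Start: 95
Convert 十二 (Chinese numeral) → 1×10 + 2 = 12 (decimal)
95 + 12 = 107
107 × 2 = 214
Convert 0o34 (octal) → 3×8 + 4 = 28 (decimal)
214 - 28 = 186
186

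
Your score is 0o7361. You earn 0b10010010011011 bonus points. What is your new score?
Convert 0o7361 (octal) → 7×512 + 3×64 + 6×8 + 1 = 3825 (decimal)
Convert 0b10010010011011 (binary) → 8192 + 1024 + 128 + 16 + 8 + 2 + 1 = 9371 (decimal)
Compute 3825 + 9371 = 13196
13196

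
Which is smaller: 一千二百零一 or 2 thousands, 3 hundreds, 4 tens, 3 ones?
Convert 一千二百零一 (Chinese numeral) → 1×1000 + 2×100 + 1 = 1201 (decimal)
Convert 2 thousands, 3 hundreds, 4 tens, 3 ones (place-value notation) → 2×1000 + 3×100 + 4×10 + 3 = 2343 (decimal)
Compare 1201 vs 2343: smaller = 1201
1201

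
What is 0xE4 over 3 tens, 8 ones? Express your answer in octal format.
Convert 0xE4 (hexadecimal) → 14×16 + 4 = 228 (decimal)
Convert 3 tens, 8 ones (place-value notation) → 3×10 + 8 = 38 (decimal)
Compute 228 ÷ 38 = 6
Convert 6 (decimal) → 0o6 (octal)
0o6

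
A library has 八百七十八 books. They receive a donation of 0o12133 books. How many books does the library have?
Convert 八百七十八 (Chinese numeral) → 8×100 + 7×10 + 8 = 878 (decimal)
Convert 0o12133 (octal) → 1×4096 + 2×512 + 1×64 + 3×8 + 3 = 5211 (decimal)
Compute 878 + 5211 = 6089
6089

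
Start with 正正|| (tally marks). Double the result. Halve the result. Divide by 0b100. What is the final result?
Convert 正正|| (tally marks) → 5 + 5 + 2 = 12 (decimal)
Start: 12
12 × 2 = 24
24 ÷ 2 = 12
Convert 0b100 (binary) → 4 (decimal)
12 ÷ 4 = 3
3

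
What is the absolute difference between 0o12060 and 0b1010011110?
Convert 0o12060 (octal) → 1×4096 + 2×512 + 6×8 = 5168 (decimal)
Convert 0b1010011110 (binary) → 512 + 128 + 16 + 8 + 4 + 2 = 670 (decimal)
Compute |5168 - 670| = 4498
4498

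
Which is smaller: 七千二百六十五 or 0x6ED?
Convert 七千二百六十五 (Chinese numeral) → 7×1000 + 2×100 + 6×10 + 5 = 7265 (decimal)
Convert 0x6ED (hexadecimal) → 6×256 + 14×16 + 13 = 1773 (decimal)
Compare 7265 vs 1773: smaller = 1773
1773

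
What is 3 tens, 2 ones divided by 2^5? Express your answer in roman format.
Convert 3 tens, 2 ones (place-value notation) → 3×10 + 2 = 32 (decimal)
Convert 2^5 (power) → 32 (decimal)
Compute 32 ÷ 32 = 1
Convert 1 (decimal) → I (Roman numeral)
I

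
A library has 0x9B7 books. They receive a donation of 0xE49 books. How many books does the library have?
Convert 0x9B7 (hexadecimal) → 9×256 + 11×16 + 7 = 2487 (decimal)
Convert 0xE49 (hexadecimal) → 14×256 + 4×16 + 9 = 3657 (decimal)
Compute 2487 + 3657 = 6144
6144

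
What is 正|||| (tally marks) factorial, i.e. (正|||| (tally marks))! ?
Convert 正|||| (tally marks) → 5 + 4 = 9 (decimal)
Compute 9! = 362880
362880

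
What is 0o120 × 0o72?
Convert 0o120 (octal) → 1×64 + 2×8 = 80 (decimal)
Convert 0o72 (octal) → 7×8 + 2 = 58 (decimal)
Compute 80 × 58 = 4640
4640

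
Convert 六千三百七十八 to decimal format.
Convert 六千三百七十八 (Chinese numeral) → 6×1000 + 3×100 + 7×10 + 8 = 6378 (decimal)
6378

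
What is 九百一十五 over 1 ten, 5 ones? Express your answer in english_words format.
Convert 九百一十五 (Chinese numeral) → 9×100 + 1×10 + 5 = 915 (decimal)
Convert 1 ten, 5 ones (place-value notation) → 1×10 + 5 = 15 (decimal)
Compute 915 ÷ 15 = 61
Convert 61 (decimal) → sixty-one (English words)
sixty-one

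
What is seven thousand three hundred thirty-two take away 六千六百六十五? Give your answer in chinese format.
Convert seven thousand three hundred thirty-two (English words) → 7×1000 + 3×100 + 32 = 7332 (decimal)
Convert 六千六百六十五 (Chinese numeral) → 6×1000 + 6×100 + 6×10 + 5 = 6665 (decimal)
Compute 7332 - 6665 = 667
Convert 667 (decimal) → 667 = 6×100 + 6×10 + 7 → 六百六十七 (Chinese numeral)
六百六十七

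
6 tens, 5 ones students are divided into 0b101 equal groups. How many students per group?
Convert 6 tens, 5 ones (place-value notation) → 6×10 + 5 = 65 (decimal)
Convert 0b101 (binary) → 4 + 1 = 5 (decimal)
Compute 65 ÷ 5 = 13
13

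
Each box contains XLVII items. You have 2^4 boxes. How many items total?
Convert XLVII (Roman numeral) → 40 + 5 + 1 + 1 = 47 (decimal)
Convert 2^4 (power) → 16 (decimal)
Compute 47 × 16 = 752
752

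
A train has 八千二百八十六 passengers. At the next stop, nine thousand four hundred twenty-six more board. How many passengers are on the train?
Convert 八千二百八十六 (Chinese numeral) → 8×1000 + 2×100 + 8×10 + 6 = 8286 (decimal)
Convert nine thousand four hundred twenty-six (English words) → 9×1000 + 4×100 + 26 = 9426 (decimal)
Compute 8286 + 9426 = 17712
17712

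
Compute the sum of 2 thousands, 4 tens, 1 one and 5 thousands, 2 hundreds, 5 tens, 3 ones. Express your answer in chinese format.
Convert 2 thousands, 4 tens, 1 one (place-value notation) → 2×1000 + 4×10 + 1 = 2041 (decimal)
Convert 5 thousands, 2 hundreds, 5 tens, 3 ones (place-value notation) → 5×1000 + 2×100 + 5×10 + 3 = 5253 (decimal)
Compute 2041 + 5253 = 7294
Convert 7294 (decimal) → 7294 = 7×1000 + 2×100 + 9×10 + 4 → 七千二百九十四 (Chinese numeral)
七千二百九十四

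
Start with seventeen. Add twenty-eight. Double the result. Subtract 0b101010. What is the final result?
Convert seventeen (English words) → 17 (decimal)
Start: 17
Convert twenty-eight (English words) → 28 (decimal)
17 + 28 = 45
45 × 2 = 90
Convert 0b101010 (binary) → 32 + 8 + 2 = 42 (decimal)
90 - 42 = 48
48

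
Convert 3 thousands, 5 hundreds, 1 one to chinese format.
Convert 3 thousands, 5 hundreds, 1 one (place-value notation) → 3×1000 + 5×100 + 1 = 3501 (decimal)
Convert 3501 (decimal) → 3501 = 3×1000 + 5×100 + 1 → 三千五百零一 (Chinese numeral)
三千五百零一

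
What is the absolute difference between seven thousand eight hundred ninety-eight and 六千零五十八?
Convert seven thousand eight hundred ninety-eight (English words) → 7×1000 + 8×100 + 98 = 7898 (decimal)
Convert 六千零五十八 (Chinese numeral) → 6×1000 + 5×10 + 8 = 6058 (decimal)
Compute |7898 - 6058| = 1840
1840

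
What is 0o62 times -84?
Convert 0o62 (octal) → 6×8 + 2 = 50 (decimal)
Compute 50 × -84 = -4200
-4200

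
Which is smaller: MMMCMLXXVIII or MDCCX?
Convert MMMCMLXXVIII (Roman numeral) → 1000 + 1000 + 1000 + 900 + 50 + 10 + 10 + 5 + 1 + 1 + 1 = 3978 (decimal)
Convert MDCCX (Roman numeral) → 1000 + 500 + 100 + 100 + 10 = 1710 (decimal)
Compare 3978 vs 1710: smaller = 1710
1710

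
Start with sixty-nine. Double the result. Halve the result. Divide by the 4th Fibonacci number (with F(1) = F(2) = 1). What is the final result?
Convert sixty-nine (English words) → 69 (decimal)
Start: 69
69 × 2 = 138
138 ÷ 2 = 69
Convert the 4th Fibonacci number (with F(1) = F(2) = 1) (Fibonacci index) → 1, 1, 2, 3 → 3 (decimal)
69 ÷ 3 = 23
23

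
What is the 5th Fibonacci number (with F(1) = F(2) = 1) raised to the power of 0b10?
Convert the 5th Fibonacci number (with F(1) = F(2) = 1) (Fibonacci index) → 1, 1, 2, 3, 5 → 5 (decimal)
Convert 0b10 (binary) → 2 (decimal)
Compute 5 ^ 2 = 25
25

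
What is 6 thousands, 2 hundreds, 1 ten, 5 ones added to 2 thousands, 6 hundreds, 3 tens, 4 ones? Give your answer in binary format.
Convert 6 thousands, 2 hundreds, 1 ten, 5 ones (place-value notation) → 6×1000 + 2×100 + 1×10 + 5 = 6215 (decimal)
Convert 2 thousands, 6 hundreds, 3 tens, 4 ones (place-value notation) → 2×1000 + 6×100 + 3×10 + 4 = 2634 (decimal)
Compute 6215 + 2634 = 8849
Convert 8849 (decimal) → 8849 = 8192 + 512 + 128 + 16 + 1 → 0b10001010010001 (binary)
0b10001010010001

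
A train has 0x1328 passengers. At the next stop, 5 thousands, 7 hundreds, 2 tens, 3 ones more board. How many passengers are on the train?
Convert 0x1328 (hexadecimal) → 1×4096 + 3×256 + 2×16 + 8 = 4904 (decimal)
Convert 5 thousands, 7 hundreds, 2 tens, 3 ones (place-value notation) → 5×1000 + 7×100 + 2×10 + 3 = 5723 (decimal)
Compute 4904 + 5723 = 10627
10627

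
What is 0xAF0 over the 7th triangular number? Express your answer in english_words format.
Convert 0xAF0 (hexadecimal) → 10×256 + 15×16 = 2800 (decimal)
Convert the 7th triangular number (triangular index) → 7×8/2 = 28 (decimal)
Compute 2800 ÷ 28 = 100
Convert 100 (decimal) → 100 = 1×100 → one hundred (English words)
one hundred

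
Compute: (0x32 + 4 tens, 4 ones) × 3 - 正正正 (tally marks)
Convert 0x32 (hexadecimal) → 3×16 + 2 = 50 (decimal)
Convert 4 tens, 4 ones (place-value notation) → 4×10 + 4 = 44 (decimal)
Convert 正正正 (tally marks) → 5 + 5 + 5 = 15 (decimal)
Expression in decimal: (50 + 44) × 3 - 15
Parentheses first: 50 + 44 = 94
Multiply: 94 × 3 = 282
Subtract: 282 - 15 = 267
267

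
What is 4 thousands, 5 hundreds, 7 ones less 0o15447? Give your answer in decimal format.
Convert 4 thousands, 5 hundreds, 7 ones (place-value notation) → 4×1000 + 5×100 + 7 = 4507 (decimal)
Convert 0o15447 (octal) → 1×4096 + 5×512 + 4×64 + 4×8 + 7 = 6951 (decimal)
Compute 4507 - 6951 = -2444
-2444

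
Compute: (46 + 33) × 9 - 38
Parentheses first: 46 + 33 = 79
Multiply: 79 × 9 = 711
Subtract: 711 - 38 = 673
673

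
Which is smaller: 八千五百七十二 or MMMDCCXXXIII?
Convert 八千五百七十二 (Chinese numeral) → 8×1000 + 5×100 + 7×10 + 2 = 8572 (decimal)
Convert MMMDCCXXXIII (Roman numeral) → 1000 + 1000 + 1000 + 500 + 100 + 100 + 10 + 10 + 10 + 1 + 1 + 1 = 3733 (decimal)
Compare 8572 vs 3733: smaller = 3733
3733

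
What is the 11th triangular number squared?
The 11th triangular number = 11×12/2 = 66
Compute 66² = 66 × 66 = 4356
4356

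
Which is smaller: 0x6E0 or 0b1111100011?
Convert 0x6E0 (hexadecimal) → 6×256 + 14×16 = 1760 (decimal)
Convert 0b1111100011 (binary) → 512 + 256 + 128 + 64 + 32 + 2 + 1 = 995 (decimal)
Compare 1760 vs 995: smaller = 995
995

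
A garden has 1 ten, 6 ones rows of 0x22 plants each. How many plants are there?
Convert 0x22 (hexadecimal) → 2×16 + 2 = 34 (decimal)
Convert 1 ten, 6 ones (place-value notation) → 1×10 + 6 = 16 (decimal)
Compute 34 × 16 = 544
544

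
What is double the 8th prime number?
The 8th prime number = 19
Compute 19 × 2 = 38
38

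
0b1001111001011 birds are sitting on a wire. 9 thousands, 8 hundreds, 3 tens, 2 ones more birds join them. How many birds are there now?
Convert 0b1001111001011 (binary) → 4096 + 512 + 256 + 128 + 64 + 8 + 2 + 1 = 5067 (decimal)
Convert 9 thousands, 8 hundreds, 3 tens, 2 ones (place-value notation) → 9×1000 + 8×100 + 3×10 + 2 = 9832 (decimal)
Compute 5067 + 9832 = 14899
14899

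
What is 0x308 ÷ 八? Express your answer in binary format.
Convert 0x308 (hexadecimal) → 3×256 + 8 = 776 (decimal)
Convert 八 (Chinese numeral) → 8 (decimal)
Compute 776 ÷ 8 = 97
Convert 97 (decimal) → 97 = 64 + 32 + 1 → 0b1100001 (binary)
0b1100001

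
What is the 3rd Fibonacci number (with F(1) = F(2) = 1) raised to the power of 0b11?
Convert the 3rd Fibonacci number (with F(1) = F(2) = 1) (Fibonacci index) → 1, 1, 2 → 2 (decimal)
Convert 0b11 (binary) → 2 + 1 = 3 (decimal)
Compute 2 ^ 3 = 8
8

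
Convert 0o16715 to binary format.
Convert 0o16715 (octal) → 1×4096 + 6×512 + 7×64 + 1×8 + 5 = 7629 (decimal)
Convert 7629 (decimal) → 7629 = 4096 + 2048 + 1024 + 256 + 128 + 64 + 8 + 4 + 1 → 0b1110111001101 (binary)
0b1110111001101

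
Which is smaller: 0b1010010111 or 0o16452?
Convert 0b1010010111 (binary) → 512 + 128 + 16 + 4 + 2 + 1 = 663 (decimal)
Convert 0o16452 (octal) → 1×4096 + 6×512 + 4×64 + 5×8 + 2 = 7466 (decimal)
Compare 663 vs 7466: smaller = 663
663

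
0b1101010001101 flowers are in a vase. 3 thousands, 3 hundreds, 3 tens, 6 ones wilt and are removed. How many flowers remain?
Convert 0b1101010001101 (binary) → 4096 + 2048 + 512 + 128 + 8 + 4 + 1 = 6797 (decimal)
Convert 3 thousands, 3 hundreds, 3 tens, 6 ones (place-value notation) → 3×1000 + 3×100 + 3×10 + 6 = 3336 (decimal)
Compute 6797 - 3336 = 3461
3461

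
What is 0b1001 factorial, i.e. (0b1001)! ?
Convert 0b1001 (binary) → 8 + 1 = 9 (decimal)
Compute 9! = 362880
362880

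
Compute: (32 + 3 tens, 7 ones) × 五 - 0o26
Convert 3 tens, 7 ones (place-value notation) → 3×10 + 7 = 37 (decimal)
Convert 五 (Chinese numeral) → 5 (decimal)
Convert 0o26 (octal) → 2×8 + 6 = 22 (decimal)
Expression in decimal: (32 + 37) × 5 - 22
Parentheses first: 32 + 37 = 69
Multiply: 69 × 5 = 345
Subtract: 345 - 22 = 323
323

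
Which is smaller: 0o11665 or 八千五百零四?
Convert 0o11665 (octal) → 1×4096 + 1×512 + 6×64 + 6×8 + 5 = 5045 (decimal)
Convert 八千五百零四 (Chinese numeral) → 8×1000 + 5×100 + 4 = 8504 (decimal)
Compare 5045 vs 8504: smaller = 5045
5045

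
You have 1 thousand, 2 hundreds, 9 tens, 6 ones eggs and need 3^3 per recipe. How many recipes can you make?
Convert 1 thousand, 2 hundreds, 9 tens, 6 ones (place-value notation) → 1×1000 + 2×100 + 9×10 + 6 = 1296 (decimal)
Convert 3^3 (power) → 27 (decimal)
Compute 1296 ÷ 27 = 48
48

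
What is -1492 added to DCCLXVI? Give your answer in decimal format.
Convert DCCLXVI (Roman numeral) → 500 + 100 + 100 + 50 + 10 + 5 + 1 = 766 (decimal)
Compute -1492 + 766 = -726
-726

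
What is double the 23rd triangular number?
The 23rd triangular number = 23×24/2 = 276
Compute 276 × 2 = 552
552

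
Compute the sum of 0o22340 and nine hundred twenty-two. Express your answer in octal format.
Convert 0o22340 (octal) → 2×4096 + 2×512 + 3×64 + 4×8 = 9440 (decimal)
Convert nine hundred twenty-two (English words) → 9×100 + 22 = 922 (decimal)
Compute 9440 + 922 = 10362
Convert 10362 (decimal) → 10362 = 2×4096 + 4×512 + 1×64 + 7×8 + 2 → 0o24172 (octal)
0o24172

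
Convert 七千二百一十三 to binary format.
Convert 七千二百一十三 (Chinese numeral) → 7×1000 + 2×100 + 1×10 + 3 = 7213 (decimal)
Convert 7213 (decimal) → 7213 = 4096 + 2048 + 1024 + 32 + 8 + 4 + 1 → 0b1110000101101 (binary)
0b1110000101101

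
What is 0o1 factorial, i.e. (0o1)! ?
Convert 0o1 (octal) → 1 (decimal)
Compute 1! = 1
1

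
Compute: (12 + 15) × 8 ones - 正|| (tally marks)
Convert 8 ones (place-value notation) → 8 (decimal)
Convert 正|| (tally marks) → 5 + 2 = 7 (decimal)
Expression in decimal: (12 + 15) × 8 - 7
Parentheses first: 12 + 15 = 27
Multiply: 27 × 8 = 216
Subtract: 216 - 7 = 209
209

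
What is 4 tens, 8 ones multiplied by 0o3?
Convert 4 tens, 8 ones (place-value notation) → 4×10 + 8 = 48 (decimal)
Convert 0o3 (octal) → 3 (decimal)
Compute 48 × 3 = 144
144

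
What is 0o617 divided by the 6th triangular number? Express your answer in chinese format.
Convert 0o617 (octal) → 6×64 + 1×8 + 7 = 399 (decimal)
Convert the 6th triangular number (triangular index) → 6×7/2 = 21 (decimal)
Compute 399 ÷ 21 = 19
Convert 19 (decimal) → 19 = 1×10 + 9 → 十九 (Chinese numeral)
十九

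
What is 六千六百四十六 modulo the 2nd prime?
Convert 六千六百四十六 (Chinese numeral) → 6×1000 + 6×100 + 4×10 + 6 = 6646 (decimal)
Convert the 2nd prime (prime index) → 3 (decimal)
Compute 6646 mod 3 = 1
1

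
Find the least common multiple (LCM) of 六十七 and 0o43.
Convert 六十七 (Chinese numeral) → 6×10 + 7 = 67 (decimal)
Convert 0o43 (octal) → 4×8 + 3 = 35 (decimal)
Compute lcm(67, 35) = 2345
2345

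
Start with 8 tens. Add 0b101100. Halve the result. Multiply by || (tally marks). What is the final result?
Convert 8 tens (place-value notation) → 8×10 = 80 (decimal)
Start: 80
Convert 0b101100 (binary) → 32 + 8 + 4 = 44 (decimal)
80 + 44 = 124
124 ÷ 2 = 62
Convert || (tally marks) → 2 (decimal)
62 × 2 = 124
124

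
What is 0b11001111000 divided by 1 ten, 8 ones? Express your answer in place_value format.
Convert 0b11001111000 (binary) → 1024 + 512 + 64 + 32 + 16 + 8 = 1656 (decimal)
Convert 1 ten, 8 ones (place-value notation) → 1×10 + 8 = 18 (decimal)
Compute 1656 ÷ 18 = 92
Convert 92 (decimal) → 92 = 9×10 + 2 → 9 tens, 2 ones (place-value notation)
9 tens, 2 ones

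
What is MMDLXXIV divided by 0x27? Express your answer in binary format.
Convert MMDLXXIV (Roman numeral) → 1000 + 1000 + 500 + 50 + 10 + 10 + 4 = 2574 (decimal)
Convert 0x27 (hexadecimal) → 2×16 + 7 = 39 (decimal)
Compute 2574 ÷ 39 = 66
Convert 66 (decimal) → 66 = 64 + 2 → 0b1000010 (binary)
0b1000010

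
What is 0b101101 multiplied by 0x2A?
Convert 0b101101 (binary) → 32 + 8 + 4 + 1 = 45 (decimal)
Convert 0x2A (hexadecimal) → 2×16 + 10 = 42 (decimal)
Compute 45 × 42 = 1890
1890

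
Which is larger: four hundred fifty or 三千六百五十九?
Convert four hundred fifty (English words) → 4×100 + 50 = 450 (decimal)
Convert 三千六百五十九 (Chinese numeral) → 3×1000 + 6×100 + 5×10 + 9 = 3659 (decimal)
Compare 450 vs 3659: larger = 3659
3659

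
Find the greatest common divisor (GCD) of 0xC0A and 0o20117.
Convert 0xC0A (hexadecimal) → 12×256 + 10 = 3082 (decimal)
Convert 0o20117 (octal) → 2×4096 + 1×64 + 1×8 + 7 = 8271 (decimal)
Compute gcd(3082, 8271) = 1
1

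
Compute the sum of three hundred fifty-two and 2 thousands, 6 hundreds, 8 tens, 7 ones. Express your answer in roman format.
Convert three hundred fifty-two (English words) → 3×100 + 52 = 352 (decimal)
Convert 2 thousands, 6 hundreds, 8 tens, 7 ones (place-value notation) → 2×1000 + 6×100 + 8×10 + 7 = 2687 (decimal)
Compute 352 + 2687 = 3039
Convert 3039 (decimal) → 3039 = 1000 + 1000 + 1000 + 10 + 10 + 10 + 9 → MMMXXXIX (Roman numeral)
MMMXXXIX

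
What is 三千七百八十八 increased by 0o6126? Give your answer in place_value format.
Convert 三千七百八十八 (Chinese numeral) → 3×1000 + 7×100 + 8×10 + 8 = 3788 (decimal)
Convert 0o6126 (octal) → 6×512 + 1×64 + 2×8 + 6 = 3158 (decimal)
Compute 3788 + 3158 = 6946
Convert 6946 (decimal) → 6946 = 6×1000 + 9×100 + 4×10 + 6 → 6 thousands, 9 hundreds, 4 tens, 6 ones (place-value notation)
6 thousands, 9 hundreds, 4 tens, 6 ones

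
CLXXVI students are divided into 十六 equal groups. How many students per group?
Convert CLXXVI (Roman numeral) → 100 + 50 + 10 + 10 + 5 + 1 = 176 (decimal)
Convert 十六 (Chinese numeral) → 1×10 + 6 = 16 (decimal)
Compute 176 ÷ 16 = 11
11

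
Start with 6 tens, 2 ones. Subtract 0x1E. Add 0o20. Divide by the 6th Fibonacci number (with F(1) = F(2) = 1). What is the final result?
Convert 6 tens, 2 ones (place-value notation) → 6×10 + 2 = 62 (decimal)
Start: 62
Convert 0x1E (hexadecimal) → 1×16 + 14 = 30 (decimal)
62 - 30 = 32
Convert 0o20 (octal) → 2×8 = 16 (decimal)
32 + 16 = 48
Convert the 6th Fibonacci number (with F(1) = F(2) = 1) (Fibonacci index) → 1, 1, 2, 3, 5, 8 → 8 (decimal)
48 ÷ 8 = 6
6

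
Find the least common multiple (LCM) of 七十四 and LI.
Convert 七十四 (Chinese numeral) → 7×10 + 4 = 74 (decimal)
Convert LI (Roman numeral) → 50 + 1 = 51 (decimal)
Compute lcm(74, 51) = 3774
3774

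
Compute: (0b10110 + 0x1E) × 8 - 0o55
Convert 0b10110 (binary) → 16 + 4 + 2 = 22 (decimal)
Convert 0x1E (hexadecimal) → 1×16 + 14 = 30 (decimal)
Convert 0o55 (octal) → 5×8 + 5 = 45 (decimal)
Expression in decimal: (22 + 30) × 8 - 45
Parentheses first: 22 + 30 = 52
Multiply: 52 × 8 = 416
Subtract: 416 - 45 = 371
371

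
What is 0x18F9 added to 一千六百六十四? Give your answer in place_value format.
Convert 0x18F9 (hexadecimal) → 1×4096 + 8×256 + 15×16 + 9 = 6393 (decimal)
Convert 一千六百六十四 (Chinese numeral) → 1×1000 + 6×100 + 6×10 + 4 = 1664 (decimal)
Compute 6393 + 1664 = 8057
Convert 8057 (decimal) → 8057 = 8×1000 + 5×10 + 7 → 8 thousands, 5 tens, 7 ones (place-value notation)
8 thousands, 5 tens, 7 ones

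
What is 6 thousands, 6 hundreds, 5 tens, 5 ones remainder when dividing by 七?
Convert 6 thousands, 6 hundreds, 5 tens, 5 ones (place-value notation) → 6×1000 + 6×100 + 5×10 + 5 = 6655 (decimal)
Convert 七 (Chinese numeral) → 7 (decimal)
Compute 6655 mod 7 = 5
5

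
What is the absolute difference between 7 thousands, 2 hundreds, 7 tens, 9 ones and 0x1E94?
Convert 7 thousands, 2 hundreds, 7 tens, 9 ones (place-value notation) → 7×1000 + 2×100 + 7×10 + 9 = 7279 (decimal)
Convert 0x1E94 (hexadecimal) → 1×4096 + 14×256 + 9×16 + 4 = 7828 (decimal)
Compute |7279 - 7828| = 549
549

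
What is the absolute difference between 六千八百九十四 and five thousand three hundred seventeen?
Convert 六千八百九十四 (Chinese numeral) → 6×1000 + 8×100 + 9×10 + 4 = 6894 (decimal)
Convert five thousand three hundred seventeen (English words) → 5×1000 + 3×100 + 17 = 5317 (decimal)
Compute |6894 - 5317| = 1577
1577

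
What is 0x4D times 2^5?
Convert 0x4D (hexadecimal) → 4×16 + 13 = 77 (decimal)
Convert 2^5 (power) → 32 (decimal)
Compute 77 × 32 = 2464
2464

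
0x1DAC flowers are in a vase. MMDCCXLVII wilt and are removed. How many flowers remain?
Convert 0x1DAC (hexadecimal) → 1×4096 + 13×256 + 10×16 + 12 = 7596 (decimal)
Convert MMDCCXLVII (Roman numeral) → 1000 + 1000 + 500 + 100 + 100 + 40 + 5 + 1 + 1 = 2747 (decimal)
Compute 7596 - 2747 = 4849
4849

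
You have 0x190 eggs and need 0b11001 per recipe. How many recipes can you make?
Convert 0x190 (hexadecimal) → 1×256 + 9×16 = 400 (decimal)
Convert 0b11001 (binary) → 16 + 8 + 1 = 25 (decimal)
Compute 400 ÷ 25 = 16
16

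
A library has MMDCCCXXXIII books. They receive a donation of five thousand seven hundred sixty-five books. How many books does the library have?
Convert MMDCCCXXXIII (Roman numeral) → 1000 + 1000 + 500 + 100 + 100 + 100 + 10 + 10 + 10 + 1 + 1 + 1 = 2833 (decimal)
Convert five thousand seven hundred sixty-five (English words) → 5×1000 + 7×100 + 65 = 5765 (decimal)
Compute 2833 + 5765 = 8598
8598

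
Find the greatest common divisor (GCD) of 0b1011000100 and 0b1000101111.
Convert 0b1011000100 (binary) → 512 + 128 + 64 + 4 = 708 (decimal)
Convert 0b1000101111 (binary) → 512 + 32 + 8 + 4 + 2 + 1 = 559 (decimal)
Compute gcd(708, 559) = 1
1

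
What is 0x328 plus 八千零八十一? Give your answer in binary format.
Convert 0x328 (hexadecimal) → 3×256 + 2×16 + 8 = 808 (decimal)
Convert 八千零八十一 (Chinese numeral) → 8×1000 + 8×10 + 1 = 8081 (decimal)
Compute 808 + 8081 = 8889
Convert 8889 (decimal) → 8889 = 8192 + 512 + 128 + 32 + 16 + 8 + 1 → 0b10001010111001 (binary)
0b10001010111001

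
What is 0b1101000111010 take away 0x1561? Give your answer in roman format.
Convert 0b1101000111010 (binary) → 4096 + 2048 + 512 + 32 + 16 + 8 + 2 = 6714 (decimal)
Convert 0x1561 (hexadecimal) → 1×4096 + 5×256 + 6×16 + 1 = 5473 (decimal)
Compute 6714 - 5473 = 1241
Convert 1241 (decimal) → 1241 = 1000 + 100 + 100 + 40 + 1 → MCCXLI (Roman numeral)
MCCXLI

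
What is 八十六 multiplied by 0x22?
Convert 八十六 (Chinese numeral) → 8×10 + 6 = 86 (decimal)
Convert 0x22 (hexadecimal) → 2×16 + 2 = 34 (decimal)
Compute 86 × 34 = 2924
2924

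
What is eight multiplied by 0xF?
Convert eight (English words) → 8 (decimal)
Convert 0xF (hexadecimal) → 15 (decimal)
Compute 8 × 15 = 120
120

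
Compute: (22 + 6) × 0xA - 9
Convert 0xA (hexadecimal) → 10 (decimal)
Expression in decimal: (22 + 6) × 10 - 9
Parentheses first: 22 + 6 = 28
Multiply: 28 × 10 = 280
Subtract: 280 - 9 = 271
271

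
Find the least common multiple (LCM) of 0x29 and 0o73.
Convert 0x29 (hexadecimal) → 2×16 + 9 = 41 (decimal)
Convert 0o73 (octal) → 7×8 + 3 = 59 (decimal)
Compute lcm(41, 59) = 2419
2419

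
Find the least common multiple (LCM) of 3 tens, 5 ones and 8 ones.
Convert 3 tens, 5 ones (place-value notation) → 3×10 + 5 = 35 (decimal)
Convert 8 ones (place-value notation) → 8 (decimal)
Compute lcm(35, 8) = 280
280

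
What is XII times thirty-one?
Convert XII (Roman numeral) → 10 + 1 + 1 = 12 (decimal)
Convert thirty-one (English words) → 31 (decimal)
Compute 12 × 31 = 372
372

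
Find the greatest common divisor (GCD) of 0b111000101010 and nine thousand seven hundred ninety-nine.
Convert 0b111000101010 (binary) → 2048 + 1024 + 512 + 32 + 8 + 2 = 3626 (decimal)
Convert nine thousand seven hundred ninety-nine (English words) → 9×1000 + 7×100 + 99 = 9799 (decimal)
Compute gcd(3626, 9799) = 1
1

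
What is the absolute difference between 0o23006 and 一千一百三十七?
Convert 0o23006 (octal) → 2×4096 + 3×512 + 6 = 9734 (decimal)
Convert 一千一百三十七 (Chinese numeral) → 1×1000 + 1×100 + 3×10 + 7 = 1137 (decimal)
Compute |9734 - 1137| = 8597
8597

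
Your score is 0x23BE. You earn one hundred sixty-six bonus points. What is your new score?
Convert 0x23BE (hexadecimal) → 2×4096 + 3×256 + 11×16 + 14 = 9150 (decimal)
Convert one hundred sixty-six (English words) → 1×100 + 66 = 166 (decimal)
Compute 9150 + 166 = 9316
9316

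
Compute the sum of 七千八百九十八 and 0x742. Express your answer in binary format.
Convert 七千八百九十八 (Chinese numeral) → 7×1000 + 8×100 + 9×10 + 8 = 7898 (decimal)
Convert 0x742 (hexadecimal) → 7×256 + 4×16 + 2 = 1858 (decimal)
Compute 7898 + 1858 = 9756
Convert 9756 (decimal) → 9756 = 8192 + 1024 + 512 + 16 + 8 + 4 → 0b10011000011100 (binary)
0b10011000011100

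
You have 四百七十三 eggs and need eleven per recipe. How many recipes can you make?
Convert 四百七十三 (Chinese numeral) → 4×100 + 7×10 + 3 = 473 (decimal)
Convert eleven (English words) → 11 (decimal)
Compute 473 ÷ 11 = 43
43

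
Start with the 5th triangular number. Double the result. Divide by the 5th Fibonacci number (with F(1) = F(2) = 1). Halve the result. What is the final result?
Convert the 5th triangular number (triangular index) → 5×6/2 = 15 (decimal)
Start: 15
15 × 2 = 30
Convert the 5th Fibonacci number (with F(1) = F(2) = 1) (Fibonacci index) → 1, 1, 2, 3, 5 → 5 (decimal)
30 ÷ 5 = 6
6 ÷ 2 = 3
3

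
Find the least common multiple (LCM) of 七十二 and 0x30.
Convert 七十二 (Chinese numeral) → 7×10 + 2 = 72 (decimal)
Convert 0x30 (hexadecimal) → 3×16 = 48 (decimal)
Compute lcm(72, 48) = 144
144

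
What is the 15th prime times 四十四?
Convert the 15th prime (prime index) → 47 (decimal)
Convert 四十四 (Chinese numeral) → 4×10 + 4 = 44 (decimal)
Compute 47 × 44 = 2068
2068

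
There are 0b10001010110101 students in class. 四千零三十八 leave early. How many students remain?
Convert 0b10001010110101 (binary) → 8192 + 512 + 128 + 32 + 16 + 4 + 1 = 8885 (decimal)
Convert 四千零三十八 (Chinese numeral) → 4×1000 + 3×10 + 8 = 4038 (decimal)
Compute 8885 - 4038 = 4847
4847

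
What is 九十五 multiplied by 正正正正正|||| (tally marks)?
Convert 九十五 (Chinese numeral) → 9×10 + 5 = 95 (decimal)
Convert 正正正正正|||| (tally marks) → 5 + 5 + 5 + 5 + 5 + 4 = 29 (decimal)
Compute 95 × 29 = 2755
2755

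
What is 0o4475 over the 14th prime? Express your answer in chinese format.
Convert 0o4475 (octal) → 4×512 + 4×64 + 7×8 + 5 = 2365 (decimal)
Convert the 14th prime (prime index) → 43 (decimal)
Compute 2365 ÷ 43 = 55
Convert 55 (decimal) → 55 = 5×10 + 5 → 五十五 (Chinese numeral)
五十五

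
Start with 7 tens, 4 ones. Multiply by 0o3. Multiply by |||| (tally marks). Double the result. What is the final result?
Convert 7 tens, 4 ones (place-value notation) → 7×10 + 4 = 74 (decimal)
Start: 74
Convert 0o3 (octal) → 3 (decimal)
74 × 3 = 222
Convert |||| (tally marks) → 4 (decimal)
222 × 4 = 888
888 × 2 = 1776
1776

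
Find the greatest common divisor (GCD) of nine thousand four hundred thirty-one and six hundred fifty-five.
Convert nine thousand four hundred thirty-one (English words) → 9×1000 + 4×100 + 31 = 9431 (decimal)
Convert six hundred fifty-five (English words) → 6×100 + 55 = 655 (decimal)
Compute gcd(9431, 655) = 1
1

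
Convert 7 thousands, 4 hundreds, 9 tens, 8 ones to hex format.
Convert 7 thousands, 4 hundreds, 9 tens, 8 ones (place-value notation) → 7×1000 + 4×100 + 9×10 + 8 = 7498 (decimal)
Convert 7498 (decimal) → 7498 = 1×4096 + 13×256 + 4×16 + 10 → 0x1D4A (hexadecimal)
0x1D4A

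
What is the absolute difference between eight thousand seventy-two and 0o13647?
Convert eight thousand seventy-two (English words) → 8×1000 + 72 = 8072 (decimal)
Convert 0o13647 (octal) → 1×4096 + 3×512 + 6×64 + 4×8 + 7 = 6055 (decimal)
Compute |8072 - 6055| = 2017
2017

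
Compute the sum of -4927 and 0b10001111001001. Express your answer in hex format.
Convert 0b10001111001001 (binary) → 8192 + 512 + 256 + 128 + 64 + 8 + 1 = 9161 (decimal)
Compute -4927 + 9161 = 4234
Convert 4234 (decimal) → 4234 = 1×4096 + 8×16 + 10 → 0x108A (hexadecimal)
0x108A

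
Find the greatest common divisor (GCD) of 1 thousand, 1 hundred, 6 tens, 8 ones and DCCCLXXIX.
Convert 1 thousand, 1 hundred, 6 tens, 8 ones (place-value notation) → 1×1000 + 1×100 + 6×10 + 8 = 1168 (decimal)
Convert DCCCLXXIX (Roman numeral) → 500 + 100 + 100 + 100 + 50 + 10 + 10 + 9 = 879 (decimal)
Compute gcd(1168, 879) = 1
1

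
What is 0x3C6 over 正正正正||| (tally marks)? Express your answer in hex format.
Convert 0x3C6 (hexadecimal) → 3×256 + 12×16 + 6 = 966 (decimal)
Convert 正正正正||| (tally marks) → 5 + 5 + 5 + 5 + 3 = 23 (decimal)
Compute 966 ÷ 23 = 42
Convert 42 (decimal) → 42 = 2×16 + 10 → 0x2A (hexadecimal)
0x2A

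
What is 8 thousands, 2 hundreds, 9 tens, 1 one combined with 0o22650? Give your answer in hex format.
Convert 8 thousands, 2 hundreds, 9 tens, 1 one (place-value notation) → 8×1000 + 2×100 + 9×10 + 1 = 8291 (decimal)
Convert 0o22650 (octal) → 2×4096 + 2×512 + 6×64 + 5×8 = 9640 (decimal)
Compute 8291 + 9640 = 17931
Convert 17931 (decimal) → 17931 = 4×4096 + 6×256 + 11 → 0x460B (hexadecimal)
0x460B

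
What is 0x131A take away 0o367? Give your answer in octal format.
Convert 0x131A (hexadecimal) → 1×4096 + 3×256 + 1×16 + 10 = 4890 (decimal)
Convert 0o367 (octal) → 3×64 + 6×8 + 7 = 247 (decimal)
Compute 4890 - 247 = 4643
Convert 4643 (decimal) → 4643 = 1×4096 + 1×512 + 4×8 + 3 → 0o11043 (octal)
0o11043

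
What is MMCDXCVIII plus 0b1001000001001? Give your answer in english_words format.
Convert MMCDXCVIII (Roman numeral) → 1000 + 1000 + 400 + 90 + 5 + 1 + 1 + 1 = 2498 (decimal)
Convert 0b1001000001001 (binary) → 4096 + 512 + 8 + 1 = 4617 (decimal)
Compute 2498 + 4617 = 7115
Convert 7115 (decimal) → 7115 = 7×1000 + 1×100 + 15 → seven thousand one hundred fifteen (English words)
seven thousand one hundred fifteen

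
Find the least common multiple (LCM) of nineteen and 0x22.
Convert nineteen (English words) → 19 (decimal)
Convert 0x22 (hexadecimal) → 2×16 + 2 = 34 (decimal)
Compute lcm(19, 34) = 646
646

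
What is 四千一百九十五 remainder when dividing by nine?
Convert 四千一百九十五 (Chinese numeral) → 4×1000 + 1×100 + 9×10 + 5 = 4195 (decimal)
Convert nine (English words) → 9 (decimal)
Compute 4195 mod 9 = 1
1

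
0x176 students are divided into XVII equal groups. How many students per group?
Convert 0x176 (hexadecimal) → 1×256 + 7×16 + 6 = 374 (decimal)
Convert XVII (Roman numeral) → 10 + 5 + 1 + 1 = 17 (decimal)
Compute 374 ÷ 17 = 22
22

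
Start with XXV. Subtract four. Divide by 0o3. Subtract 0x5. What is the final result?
Convert XXV (Roman numeral) → 10 + 10 + 5 = 25 (decimal)
Start: 25
Convert four (English words) → 4 (decimal)
25 - 4 = 21
Convert 0o3 (octal) → 3 (decimal)
21 ÷ 3 = 7
Convert 0x5 (hexadecimal) → 5 (decimal)
7 - 5 = 2
2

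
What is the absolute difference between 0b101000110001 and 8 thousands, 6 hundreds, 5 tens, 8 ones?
Convert 0b101000110001 (binary) → 2048 + 512 + 32 + 16 + 1 = 2609 (decimal)
Convert 8 thousands, 6 hundreds, 5 tens, 8 ones (place-value notation) → 8×1000 + 6×100 + 5×10 + 8 = 8658 (decimal)
Compute |2609 - 8658| = 6049
6049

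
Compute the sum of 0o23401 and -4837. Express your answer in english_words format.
Convert 0o23401 (octal) → 2×4096 + 3×512 + 4×64 + 1 = 9985 (decimal)
Compute 9985 + -4837 = 5148
Convert 5148 (decimal) → 5148 = 5×1000 + 1×100 + 48 → five thousand one hundred forty-eight (English words)
five thousand one hundred forty-eight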